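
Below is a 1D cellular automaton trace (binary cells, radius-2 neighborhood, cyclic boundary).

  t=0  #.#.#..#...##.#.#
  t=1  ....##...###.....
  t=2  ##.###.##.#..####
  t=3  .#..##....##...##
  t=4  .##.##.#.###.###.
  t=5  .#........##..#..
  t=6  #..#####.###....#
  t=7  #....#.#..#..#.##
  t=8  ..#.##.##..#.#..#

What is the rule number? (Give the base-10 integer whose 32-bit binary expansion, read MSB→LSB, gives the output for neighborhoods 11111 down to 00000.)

  nb #####: next=#  (t=2,i=15, bit31=1)
  nb ####.: next=.  (t=2,i=0, bit30=0)
  nb ###.#: next=#  (t=2,i=1, bit29=1)
  nb ###..: next=.  (t=1,i=11, bit28=0)
  nb ##.##: next=.  (t=2,i=2, bit27=0)
  nb ##.#.: next=.  (t=0,i=1, bit26=0)
  nb ##..#: next=.  (t=4,i=16, bit25=0)
  nb ##...: next=.  (t=1,i=6, bit24=0)
  nb #.###: next=.  (t=2,i=3, bit23=0)
  nb #.##.: next=.  (t=0,i=16, bit22=0)
  nb #.#.#: next=.  (t=0,i=2, bit21=0)
  nb #.#..: next=#  (t=0,i=4, bit20=1)
  nb #..##: next=.  (t=2,i=12, bit19=0)
  nb #..#.: next=.  (t=0,i=6, bit18=0)
  nb #...#: next=#  (t=0,i=9, bit17=1)
  nb #....: next=#  (t=1,i=13, bit16=1)
  nb .####: next=.  (t=2,i=14, bit15=0)
  nb .###.: next=#  (t=1,i=10, bit14=1)
  nb .##.#: next=.  (t=0,i=0, bit13=0)
  nb .##..: next=#  (t=1,i=5, bit12=1)
  nb .#.##: next=.  (t=0,i=15, bit11=0)
  nb .#.#.: next=.  (t=0,i=3, bit10=0)
  nb .#..#: next=#  (t=0,i=5, bit9=1)
  nb .#...: next=.  (t=0,i=8, bit8=0)
  nb ..###: next=.  (t=1,i=9, bit7=0)
  nb ..##.: next=#  (t=0,i=11, bit6=1)
  nb ..#.#: next=#  (t=7,i=5, bit5=1)
  nb ..#..: next=.  (t=0,i=7, bit4=0)
  nb ...##: next=#  (t=0,i=10, bit3=1)
  nb ...#.: next=#  (t=5,i=0, bit2=1)
  nb ....#: next=.  (t=1,i=2, bit1=0)
  nb .....: next=#  (t=1,i=0, bit0=1)
  bits 10100000000100110101001001101101 = 2685620845

2685620845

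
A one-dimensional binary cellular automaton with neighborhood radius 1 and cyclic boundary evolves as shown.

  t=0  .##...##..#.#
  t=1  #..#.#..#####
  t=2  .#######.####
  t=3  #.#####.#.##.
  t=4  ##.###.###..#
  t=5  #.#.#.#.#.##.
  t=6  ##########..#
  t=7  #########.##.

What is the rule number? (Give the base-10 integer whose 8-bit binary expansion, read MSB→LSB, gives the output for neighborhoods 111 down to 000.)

  ###|#  b7=1 t=1,i=9
  ##.|.  b6=0 t=0,i=2
  #.#|#  b5=1 t=0,i=0
  #..|#  b4=1 t=0,i=3
  .##|.  b3=0 t=0,i=1
  .#.|#  b2=1 t=0,i=10
  ..#|#  b1=1 t=0,i=5
  ...|.  b0=0 t=0,i=4
  bits 10110110 = 182

182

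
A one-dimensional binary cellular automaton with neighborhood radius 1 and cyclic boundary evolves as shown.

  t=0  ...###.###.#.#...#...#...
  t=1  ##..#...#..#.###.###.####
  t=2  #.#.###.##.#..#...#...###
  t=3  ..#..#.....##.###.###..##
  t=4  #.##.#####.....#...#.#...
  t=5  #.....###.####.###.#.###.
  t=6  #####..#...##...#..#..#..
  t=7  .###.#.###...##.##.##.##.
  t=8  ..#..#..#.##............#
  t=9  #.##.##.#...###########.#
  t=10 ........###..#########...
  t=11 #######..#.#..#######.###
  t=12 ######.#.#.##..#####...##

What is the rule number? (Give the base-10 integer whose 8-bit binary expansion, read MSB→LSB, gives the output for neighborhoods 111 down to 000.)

  ### -> #   bit 7 = 1  t=0,i=4
  ##. -> .   bit 6 = 0  t=0,i=5
  #.# -> .   bit 5 = 0  t=0,i=6
  #.. -> #   bit 4 = 1  t=0,i=14
  .## -> .   bit 3 = 0  t=0,i=3
  .#. -> #   bit 2 = 1  t=0,i=11
  ..# -> .   bit 1 = 0  t=0,i=2
  ... -> #   bit 0 = 1  t=0,i=0
  bits 10010101 = 149

149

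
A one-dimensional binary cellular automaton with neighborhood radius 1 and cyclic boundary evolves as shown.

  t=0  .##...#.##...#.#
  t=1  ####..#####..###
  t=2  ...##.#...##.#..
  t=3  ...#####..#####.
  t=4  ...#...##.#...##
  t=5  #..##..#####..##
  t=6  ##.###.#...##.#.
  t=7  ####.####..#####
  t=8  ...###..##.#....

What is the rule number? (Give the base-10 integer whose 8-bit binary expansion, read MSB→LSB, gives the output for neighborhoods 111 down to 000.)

124

  ### -> .   bit 7 = 0  t=1,i=0
  ##. -> #   bit 6 = 1  t=0,i=2
  #.# -> #   bit 5 = 1  t=0,i=0
  #.. -> #   bit 4 = 1  t=0,i=3
  .## -> #   bit 3 = 1  t=0,i=1
  .#. -> #   bit 2 = 1  t=0,i=6
  ..# -> .   bit 1 = 0  t=0,i=5
  ... -> .   bit 0 = 0  t=0,i=4
  bits 01111100 = 124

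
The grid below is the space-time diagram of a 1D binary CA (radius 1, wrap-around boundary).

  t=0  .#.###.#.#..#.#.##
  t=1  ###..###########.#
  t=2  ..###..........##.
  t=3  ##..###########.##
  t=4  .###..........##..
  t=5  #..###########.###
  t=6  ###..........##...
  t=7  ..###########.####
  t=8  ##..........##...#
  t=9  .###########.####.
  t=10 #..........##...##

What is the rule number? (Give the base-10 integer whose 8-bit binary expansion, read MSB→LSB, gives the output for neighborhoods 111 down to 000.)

119

  ###|.  b7=0 t=0,i=4
  ##.|#  b6=1 t=0,i=5
  #.#|#  b5=1 t=0,i=0
  #..|#  b4=1 t=0,i=10
  .##|.  b3=0 t=0,i=3
  .#.|#  b2=1 t=0,i=1
  ..#|#  b1=1 t=0,i=11
  ...|#  b0=1 t=2,i=0
  bits 01110111 = 119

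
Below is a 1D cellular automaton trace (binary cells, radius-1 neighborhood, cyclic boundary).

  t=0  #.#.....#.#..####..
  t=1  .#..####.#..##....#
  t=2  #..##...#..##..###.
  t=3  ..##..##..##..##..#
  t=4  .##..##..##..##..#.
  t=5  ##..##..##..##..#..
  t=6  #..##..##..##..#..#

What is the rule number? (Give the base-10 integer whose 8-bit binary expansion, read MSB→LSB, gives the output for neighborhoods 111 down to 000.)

  [7] ### => .  t=0,i=14
  [6] ##. => .  t=0,i=16
  [5] #.# => #  t=0,i=1
  [4] #.. => .  t=0,i=3
  [3] .## => #  t=0,i=13
  [2] .#. => .  t=0,i=0
  [1] ..# => #  t=0,i=7
  [0] ... => #  t=0,i=4
  bits 00101011 = 43

43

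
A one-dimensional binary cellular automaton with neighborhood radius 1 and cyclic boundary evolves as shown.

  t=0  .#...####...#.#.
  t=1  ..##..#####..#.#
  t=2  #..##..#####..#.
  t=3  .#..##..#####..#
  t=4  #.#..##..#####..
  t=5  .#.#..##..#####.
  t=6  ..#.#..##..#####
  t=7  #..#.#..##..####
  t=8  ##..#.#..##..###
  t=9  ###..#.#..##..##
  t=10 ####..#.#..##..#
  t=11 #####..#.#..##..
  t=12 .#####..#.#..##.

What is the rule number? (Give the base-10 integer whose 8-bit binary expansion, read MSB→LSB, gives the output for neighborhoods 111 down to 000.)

  ###|#  b7=1 t=0,i=6
  ##.|#  b6=1 t=0,i=8
  #.#|#  b5=1 t=0,i=13
  #..|#  b4=1 t=0,i=2
  .##|.  b3=0 t=0,i=5
  .#.|.  b2=0 t=0,i=1
  ..#|.  b1=0 t=0,i=0
  ...|#  b0=1 t=0,i=3
  bits 11110001 = 241

241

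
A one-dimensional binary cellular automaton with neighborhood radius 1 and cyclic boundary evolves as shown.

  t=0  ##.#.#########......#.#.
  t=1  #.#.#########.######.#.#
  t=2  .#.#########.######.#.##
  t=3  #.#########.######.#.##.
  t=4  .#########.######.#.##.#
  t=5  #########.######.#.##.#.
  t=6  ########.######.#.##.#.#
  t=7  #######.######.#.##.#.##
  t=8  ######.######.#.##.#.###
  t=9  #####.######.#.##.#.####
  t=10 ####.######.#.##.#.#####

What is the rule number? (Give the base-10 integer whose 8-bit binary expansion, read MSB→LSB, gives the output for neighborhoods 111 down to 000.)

  ### -> #   bit 7 = 1  t=0,i=6
  ##. -> .   bit 6 = 0  t=0,i=1
  #.# -> #   bit 5 = 1  t=0,i=2
  #.. -> #   bit 4 = 1  t=0,i=14
  .## -> #   bit 3 = 1  t=0,i=0
  .#. -> .   bit 2 = 0  t=0,i=3
  ..# -> #   bit 1 = 1  t=0,i=19
  ... -> #   bit 0 = 1  t=0,i=15
  bits 10111011 = 187

187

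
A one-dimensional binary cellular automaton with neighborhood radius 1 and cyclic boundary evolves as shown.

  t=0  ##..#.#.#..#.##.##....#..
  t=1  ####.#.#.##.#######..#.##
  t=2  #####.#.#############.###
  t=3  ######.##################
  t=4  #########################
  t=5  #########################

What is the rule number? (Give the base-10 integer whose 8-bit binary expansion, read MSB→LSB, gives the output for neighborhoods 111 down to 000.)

  ### -> #   bit 7 = 1  t=1,i=0
  ##. -> #   bit 6 = 1  t=0,i=1
  #.# -> #   bit 5 = 1  t=0,i=5
  #.. -> #   bit 4 = 1  t=0,i=2
  .## -> #   bit 3 = 1  t=0,i=0
  .#. -> .   bit 2 = 0  t=0,i=4
  ..# -> #   bit 1 = 1  t=0,i=3
  ... -> .   bit 0 = 0  t=0,i=19
  bits 11111010 = 250

250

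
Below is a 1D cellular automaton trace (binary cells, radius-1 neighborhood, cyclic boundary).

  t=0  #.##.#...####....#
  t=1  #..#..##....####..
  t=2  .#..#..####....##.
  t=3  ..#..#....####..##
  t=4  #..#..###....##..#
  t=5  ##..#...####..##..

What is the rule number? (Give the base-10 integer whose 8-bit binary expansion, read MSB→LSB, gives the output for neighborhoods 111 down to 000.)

  [7] ### => .  t=0,i=10
  [6] ##. => #  t=0,i=0
  [5] #.# => .  t=0,i=1
  [4] #.. => #  t=0,i=6
  [3] .## => .  t=0,i=2
  [2] .#. => .  t=0,i=5
  [1] ..# => .  t=0,i=8
  [0] ... => #  t=0,i=7
  bits 01010001 = 81

81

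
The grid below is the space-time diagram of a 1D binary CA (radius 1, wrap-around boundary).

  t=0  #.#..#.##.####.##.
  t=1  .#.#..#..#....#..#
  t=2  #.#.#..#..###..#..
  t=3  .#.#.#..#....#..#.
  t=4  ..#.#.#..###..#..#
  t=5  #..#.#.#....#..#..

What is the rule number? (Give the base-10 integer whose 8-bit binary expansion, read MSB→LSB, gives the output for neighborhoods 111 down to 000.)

  ### -> .   bit 7 = 0  t=0,i=11
  ##. -> .   bit 6 = 0  t=0,i=8
  #.# -> #   bit 5 = 1  t=0,i=1
  #.. -> #   bit 4 = 1  t=0,i=3
  .## -> .   bit 3 = 0  t=0,i=7
  .#. -> .   bit 2 = 0  t=0,i=0
  ..# -> .   bit 1 = 0  t=0,i=4
  ... -> #   bit 0 = 1  t=1,i=11
  bits 00110001 = 49

49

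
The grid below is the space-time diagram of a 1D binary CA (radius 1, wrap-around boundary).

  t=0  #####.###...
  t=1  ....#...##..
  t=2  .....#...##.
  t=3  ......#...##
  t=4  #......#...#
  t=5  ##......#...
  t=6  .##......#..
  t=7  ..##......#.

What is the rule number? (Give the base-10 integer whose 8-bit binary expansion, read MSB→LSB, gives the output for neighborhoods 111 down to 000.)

80

  nb ###: next=.  (t=0,i=1, bit7=0)
  nb ##.: next=#  (t=0,i=4, bit6=1)
  nb #.#: next=.  (t=0,i=5, bit5=0)
  nb #..: next=#  (t=0,i=9, bit4=1)
  nb .##: next=.  (t=0,i=0, bit3=0)
  nb .#.: next=.  (t=1,i=4, bit2=0)
  nb ..#: next=.  (t=0,i=11, bit1=0)
  nb ...: next=.  (t=0,i=10, bit0=0)
  bits 01010000 = 80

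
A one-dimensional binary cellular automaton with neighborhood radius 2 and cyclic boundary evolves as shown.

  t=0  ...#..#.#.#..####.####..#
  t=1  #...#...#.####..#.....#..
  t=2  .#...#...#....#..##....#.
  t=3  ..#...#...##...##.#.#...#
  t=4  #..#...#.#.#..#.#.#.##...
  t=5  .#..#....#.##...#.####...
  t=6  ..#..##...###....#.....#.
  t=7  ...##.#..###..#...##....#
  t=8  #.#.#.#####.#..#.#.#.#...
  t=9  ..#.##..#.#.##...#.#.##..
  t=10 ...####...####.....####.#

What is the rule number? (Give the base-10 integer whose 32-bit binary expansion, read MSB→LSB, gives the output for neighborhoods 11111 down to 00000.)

  [31] ##### => #  t=8,i=8
  [30] ####. => .  t=0,i=15
  [29] ###.# => #  t=0,i=16
  [28] ###.. => .  t=0,i=21
  [27] ##.## => .  t=0,i=17
  [26] ##.#. => .  t=3,i=17
  [25] ##..# => #  t=0,i=22
  [24] ##... => .  t=2,i=19
  [23] #.### => .  t=0,i=18
  [22] #.##. => #  t=4,i=20
  [21] #.#.# => #  t=0,i=8
  [20] #.#.. => #  t=0,i=10
  [19] #..## => #  t=0,i=12
  [18] #..#. => .  t=0,i=5
  [17] #...# => .  t=0,i=1
  [16] #.... => #  t=1,i=18
  [15] .#### => .  t=0,i=14
  [14] .###. => #  t=6,i=11
  [13] .##.# => #  t=3,i=16
  [12] .##.. => #  t=2,i=18
  [11] .#.## => #  t=1,i=9
  [10] .#.#. => .  t=0,i=7
  [9] .#..# => #  t=0,i=4
  [8] .#... => #  t=0,i=0
  [7] ..### => #  t=0,i=13
  [6] ..##. => .  t=2,i=17
  [5] ..#.# => .  t=0,i=6
  [4] ..#.. => .  t=0,i=3
  [3] ...## => #  t=3,i=9
  [2] ...#. => .  t=0,i=2
  [1] ....# => .  t=1,i=20
  [0] ..... => .  t=1,i=19
  bits 10100010011110010111101110001000 = 2725870472

2725870472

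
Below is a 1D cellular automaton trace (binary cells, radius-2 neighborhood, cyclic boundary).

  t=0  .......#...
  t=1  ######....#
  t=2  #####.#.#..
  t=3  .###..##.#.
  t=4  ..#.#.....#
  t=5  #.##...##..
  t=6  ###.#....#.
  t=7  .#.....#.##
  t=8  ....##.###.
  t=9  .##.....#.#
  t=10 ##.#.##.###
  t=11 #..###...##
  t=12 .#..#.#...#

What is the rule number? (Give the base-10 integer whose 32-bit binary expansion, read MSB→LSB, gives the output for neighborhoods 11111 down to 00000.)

  #####|#  b31=1 t=1,i=1
  ####.|#  b30=1 t=1,i=4
  ###.#|.  b29=0 t=2,i=4
  ###..|.  b28=0 t=1,i=5
  ##.##|.  b27=0 t=8,i=6
  ##.#.|.  b26=0 t=2,i=5
  ##..#|#  b25=1 t=3,i=4
  ##...|#  b24=1 t=1,i=6
  #.###|.  b23=0 t=6,i=0
  #.##.|#  b22=1 t=5,i=2
  #.#.#|#  b21=1 t=2,i=6
  #.#..|.  b20=0 t=2,i=8
  #..##|.  b19=0 t=2,i=10
  #..#.|.  b18=0 t=4,i=1
  #...#|.  b17=0 t=5,i=5
  #....|.  b16=0 t=0,i=9
  .####|#  b15=1 t=1,i=0
  .###.|#  b14=1 t=3,i=2
  .##.#|.  b13=0 t=3,i=7
  .##..|.  b12=0 t=5,i=3
  .#.##|#  b11=1 t=5,i=1
  .#.#.|#  b10=1 t=2,i=7
  .#..#|#  b9=1 t=2,i=9
  .#...|.  b8=0 t=0,i=8
  ..###|.  b7=0 t=1,i=10
  ..##.|.  b6=0 t=3,i=6
  ..#.#|#  b5=1 t=4,i=2
  ..#..|.  b4=0 t=0,i=7
  ...##|.  b3=0 t=1,i=9
  ...#.|.  b2=0 t=0,i=6
  ....#|#  b1=1 t=0,i=5
  .....|#  b0=1 t=0,i=0
  bits 11000011011000001100111000100011 = 3277901347

3277901347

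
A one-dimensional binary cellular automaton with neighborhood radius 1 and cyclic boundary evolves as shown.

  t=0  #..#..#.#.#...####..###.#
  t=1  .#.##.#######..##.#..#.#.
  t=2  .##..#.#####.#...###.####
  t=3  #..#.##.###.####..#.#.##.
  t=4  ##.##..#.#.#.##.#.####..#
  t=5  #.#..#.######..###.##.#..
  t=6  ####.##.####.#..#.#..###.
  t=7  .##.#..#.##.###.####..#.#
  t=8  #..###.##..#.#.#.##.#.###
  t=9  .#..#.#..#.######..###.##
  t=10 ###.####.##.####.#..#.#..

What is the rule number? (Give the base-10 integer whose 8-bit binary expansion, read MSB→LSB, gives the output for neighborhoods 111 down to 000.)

181

  ### -> #   bit 7 = 1  t=0,i=15
  ##. -> .   bit 6 = 0  t=0,i=0
  #.# -> #   bit 5 = 1  t=0,i=7
  #.. -> #   bit 4 = 1  t=0,i=1
  .## -> .   bit 3 = 0  t=0,i=14
  .#. -> #   bit 2 = 1  t=0,i=3
  ..# -> .   bit 1 = 0  t=0,i=2
  ... -> #   bit 0 = 1  t=0,i=12
  bits 10110101 = 181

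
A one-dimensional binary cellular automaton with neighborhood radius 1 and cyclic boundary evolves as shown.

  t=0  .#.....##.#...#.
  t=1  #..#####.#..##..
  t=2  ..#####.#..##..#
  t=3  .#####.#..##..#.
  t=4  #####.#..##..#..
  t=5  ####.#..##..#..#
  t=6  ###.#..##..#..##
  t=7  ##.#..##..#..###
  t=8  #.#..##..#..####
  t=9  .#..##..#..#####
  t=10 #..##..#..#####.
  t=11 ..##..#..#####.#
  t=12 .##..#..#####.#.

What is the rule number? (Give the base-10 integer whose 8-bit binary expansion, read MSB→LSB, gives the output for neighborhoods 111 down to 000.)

  ###|#  b7=1 t=1,i=4
  ##.|.  b6=0 t=0,i=8
  #.#|#  b5=1 t=0,i=9
  #..|.  b4=0 t=0,i=2
  .##|#  b3=1 t=0,i=7
  .#.|.  b2=0 t=0,i=1
  ..#|#  b1=1 t=0,i=0
  ...|#  b0=1 t=0,i=3
  bits 10101011 = 171

171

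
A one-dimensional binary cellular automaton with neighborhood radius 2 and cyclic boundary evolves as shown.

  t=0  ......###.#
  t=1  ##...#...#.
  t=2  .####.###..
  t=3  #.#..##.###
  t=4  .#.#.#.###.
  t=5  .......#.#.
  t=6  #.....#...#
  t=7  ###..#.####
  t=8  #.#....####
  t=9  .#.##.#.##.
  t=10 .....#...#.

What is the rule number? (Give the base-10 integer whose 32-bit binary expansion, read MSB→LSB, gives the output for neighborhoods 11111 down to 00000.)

  [31] ##### => #  t=7,i=0
  [30] ####. => .  t=2,i=3
  [29] ###.# => .  t=0,i=8
  [28] ###.. => #  t=2,i=8
  [27] ##.## => #  t=2,i=5
  [26] ##.#. => #  t=0,i=9
  [25] ##..# => .  t=4,i=10
  [24] ##... => #  t=1,i=2
  [23] #.### => #  t=2,i=6
  [22] #.##. => .  t=1,i=0
  [21] #.#.# => .  t=4,i=3
  [20] #.#.. => .  t=0,i=10
  [19] #..## => .  t=3,i=4
  [18] #..#. => .  t=4,i=0
  [17] #...# => #  t=1,i=3
  [16] #.... => #  t=0,i=1
  [15] .#### => #  t=2,i=2
  [14] .###. => .  t=0,i=7
  [13] .##.# => .  t=3,i=6
  [12] .##.. => #  t=1,i=1
  [11] .#.## => .  t=1,i=10
  [10] .#.#. => .  t=4,i=2
  [9] .#..# => #  t=3,i=3
  [8] .#... => #  t=0,i=0
  [7] ..### => .  t=0,i=6
  [6] ..##. => #  t=3,i=5
  [5] ..#.# => .  t=1,i=9
  [4] ..#.. => .  t=1,i=5
  [3] ...## => #  t=0,i=5
  [2] ...#. => #  t=1,i=4
  [1] ....# => .  t=0,i=4
  [0] ..... => .  t=0,i=2
  bits 10011101100000111001001101001100 = 2642645836

2642645836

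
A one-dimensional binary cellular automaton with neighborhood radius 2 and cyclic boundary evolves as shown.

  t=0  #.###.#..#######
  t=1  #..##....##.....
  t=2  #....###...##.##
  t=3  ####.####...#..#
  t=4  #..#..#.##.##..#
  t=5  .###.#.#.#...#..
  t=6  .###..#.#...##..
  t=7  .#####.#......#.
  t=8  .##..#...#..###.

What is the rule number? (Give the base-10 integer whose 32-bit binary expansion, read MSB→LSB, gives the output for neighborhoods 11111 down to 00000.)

856026262

  [31] ##### => .  t=0,i=11
  [30] ####. => .  t=0,i=15
  [29] ###.# => #  t=0,i=0
  [28] ###.. => #  t=2,i=0
  [27] ##.## => .  t=0,i=1
  [26] ##.#. => .  t=0,i=5
  [25] ##..# => #  t=4,i=1
  [24] ##... => #  t=1,i=5
  [23] #.### => .  t=0,i=2
  [22] #.##. => .  t=4,i=8
  [21] #.#.# => .  t=5,i=5
  [20] #.#.. => .  t=0,i=6
  [19] #..## => .  t=0,i=8
  [18] #..#. => #  t=4,i=2
  [17] #...# => .  t=2,i=9
  [16] #.... => #  t=1,i=6
  [15] .#### => #  t=0,i=10
  [14] .###. => #  t=0,i=3
  [13] .##.# => #  t=2,i=12
  [12] .##.. => .  t=1,i=4
  [11] .#.## => #  t=4,i=7
  [10] .#.#. => #  t=5,i=6
  [9] .#..# => .  t=0,i=7
  [8] .#... => .  t=5,i=10
  [7] ..### => #  t=0,i=9
  [6] ..##. => .  t=1,i=3
  [5] ..#.# => .  t=4,i=6
  [4] ..#.. => #  t=1,i=0
  [3] ...## => .  t=1,i=8
  [2] ...#. => #  t=1,i=15
  [1] ....# => #  t=1,i=7
  [0] ..... => .  t=1,i=13
  bits 00110011000001011110110010010110 = 856026262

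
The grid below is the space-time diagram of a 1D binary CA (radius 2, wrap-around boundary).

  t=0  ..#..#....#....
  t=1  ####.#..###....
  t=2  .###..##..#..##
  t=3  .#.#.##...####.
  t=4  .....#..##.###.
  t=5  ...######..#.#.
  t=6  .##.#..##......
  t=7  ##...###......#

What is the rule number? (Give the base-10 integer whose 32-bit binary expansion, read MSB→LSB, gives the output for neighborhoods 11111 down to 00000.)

1892319838

  [31] ##### => .  t=5,i=5
  [30] ####. => #  t=1,i=2
  [29] ###.# => #  t=1,i=3
  [28] ###.. => #  t=1,i=10
  [27] ##.## => .  t=2,i=0
  [26] ##.#. => .  t=1,i=4
  [25] ##..# => .  t=2,i=4
  [24] ##... => .  t=1,i=11
  [23] #.### => #  t=2,i=1
  [22] #.##. => #  t=3,i=5
  [21] #.#.# => .  t=3,i=3
  [20] #.#.. => .  t=1,i=5
  [19] #..## => #  t=1,i=7
  [18] #..#. => .  t=0,i=4
  [17] #...# => #  t=3,i=8
  [16] #.... => .  t=0,i=7
  [15] .#### => #  t=1,i=1
  [14] .###. => .  t=1,i=9
  [13] .##.# => .  t=2,i=14
  [12] .##.. => .  t=2,i=7
  [11] .#.## => .  t=3,i=4
  [10] .#.#. => .  t=3,i=2
  [9] .#..# => #  t=0,i=3
  [8] .#... => .  t=0,i=6
  [7] ..### => .  t=1,i=0
  [6] ..##. => #  t=2,i=6
  [5] ..#.# => .  t=3,i=1
  [4] ..#.. => #  t=0,i=2
  [3] ...## => #  t=1,i=14
  [2] ...#. => #  t=0,i=1
  [1] ....# => #  t=0,i=0
  [0] ..... => .  t=0,i=13
  bits 01110000110010101000001001011110 = 1892319838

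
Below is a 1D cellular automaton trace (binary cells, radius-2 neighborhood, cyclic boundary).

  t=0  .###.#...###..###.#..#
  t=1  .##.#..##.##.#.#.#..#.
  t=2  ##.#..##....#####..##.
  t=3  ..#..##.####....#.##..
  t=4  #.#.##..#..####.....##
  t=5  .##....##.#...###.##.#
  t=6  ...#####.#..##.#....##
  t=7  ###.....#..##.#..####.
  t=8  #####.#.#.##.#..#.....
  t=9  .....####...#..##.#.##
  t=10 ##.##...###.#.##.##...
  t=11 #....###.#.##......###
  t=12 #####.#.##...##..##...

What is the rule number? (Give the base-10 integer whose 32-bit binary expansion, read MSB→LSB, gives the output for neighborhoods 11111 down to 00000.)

363807834

  [31] ##### => .  t=2,i=14
  [30] ####. => .  t=2,i=15
  [29] ###.# => .  t=0,i=3
  [28] ###.. => #  t=0,i=11
  [27] ##.## => .  t=1,i=9
  [26] ##.#. => #  t=0,i=4
  [25] ##..# => .  t=0,i=12
  [24] ##... => #  t=2,i=8
  [23] #.### => #  t=0,i=1
  [22] #.##. => .  t=1,i=10
  [21] #.#.# => #  t=1,i=13
  [20] #.#.. => .  t=0,i=5
  [19] #..## => #  t=0,i=13
  [18] #..#. => #  t=0,i=20
  [17] #...# => #  t=0,i=7
  [16] #.... => #  t=2,i=9
  [15] .#### => .  t=2,i=13
  [14] .###. => #  t=0,i=2
  [13] .##.# => .  t=1,i=2
  [12] .##.. => .  t=2,i=7
  [11] .#.## => .  t=0,i=0
  [10] .#.#. => #  t=1,i=14
  [9] .#..# => .  t=0,i=19
  [8] .#... => .  t=0,i=6
  [7] ..### => .  t=0,i=9
  [6] ..##. => #  t=1,i=1
  [5] ..#.# => .  t=0,i=21
  [4] ..#.. => #  t=1,i=20
  [3] ...## => #  t=0,i=8
  [2] ...#. => .  t=3,i=1
  [1] ....# => #  t=2,i=10
  [0] ..... => .  t=4,i=17
  bits 00010101101011110100010001011010 = 363807834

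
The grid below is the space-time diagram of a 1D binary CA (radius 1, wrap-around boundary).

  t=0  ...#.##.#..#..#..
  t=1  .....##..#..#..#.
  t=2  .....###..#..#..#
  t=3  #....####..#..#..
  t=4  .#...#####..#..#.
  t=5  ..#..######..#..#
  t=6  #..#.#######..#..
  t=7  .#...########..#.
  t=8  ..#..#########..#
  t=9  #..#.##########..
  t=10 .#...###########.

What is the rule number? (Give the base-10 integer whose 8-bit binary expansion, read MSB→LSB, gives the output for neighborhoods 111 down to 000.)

  nb ###: next=#  (t=2,i=6, bit7=1)
  nb ##.: next=#  (t=0,i=6, bit6=1)
  nb #.#: next=.  (t=0,i=4, bit5=0)
  nb #..: next=#  (t=0,i=9, bit4=1)
  nb .##: next=#  (t=0,i=5, bit3=1)
  nb .#.: next=.  (t=0,i=3, bit2=0)
  nb ..#: next=.  (t=0,i=2, bit1=0)
  nb ...: next=.  (t=0,i=0, bit0=0)
  bits 11011000 = 216

216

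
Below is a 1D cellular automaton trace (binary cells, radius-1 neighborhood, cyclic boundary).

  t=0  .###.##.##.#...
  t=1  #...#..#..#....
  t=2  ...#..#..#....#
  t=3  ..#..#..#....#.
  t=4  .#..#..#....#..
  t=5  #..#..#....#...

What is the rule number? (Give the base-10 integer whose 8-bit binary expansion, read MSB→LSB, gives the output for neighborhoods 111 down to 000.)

  [7] ### => .  t=0,i=2
  [6] ##. => .  t=0,i=3
  [5] #.# => #  t=0,i=4
  [4] #.. => .  t=0,i=12
  [3] .## => .  t=0,i=1
  [2] .#. => .  t=0,i=11
  [1] ..# => #  t=0,i=0
  [0] ... => .  t=0,i=13
  bits 00100010 = 34

34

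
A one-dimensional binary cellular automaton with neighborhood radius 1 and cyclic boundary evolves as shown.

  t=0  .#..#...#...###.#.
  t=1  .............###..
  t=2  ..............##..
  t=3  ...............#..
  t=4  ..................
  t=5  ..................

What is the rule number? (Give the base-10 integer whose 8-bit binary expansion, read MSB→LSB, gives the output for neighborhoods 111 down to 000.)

224

  nb ###: next=#  (t=0,i=13, bit7=1)
  nb ##.: next=#  (t=0,i=14, bit6=1)
  nb #.#: next=#  (t=0,i=15, bit5=1)
  nb #..: next=.  (t=0,i=2, bit4=0)
  nb .##: next=.  (t=0,i=12, bit3=0)
  nb .#.: next=.  (t=0,i=1, bit2=0)
  nb ..#: next=.  (t=0,i=0, bit1=0)
  nb ...: next=.  (t=0,i=6, bit0=0)
  bits 11100000 = 224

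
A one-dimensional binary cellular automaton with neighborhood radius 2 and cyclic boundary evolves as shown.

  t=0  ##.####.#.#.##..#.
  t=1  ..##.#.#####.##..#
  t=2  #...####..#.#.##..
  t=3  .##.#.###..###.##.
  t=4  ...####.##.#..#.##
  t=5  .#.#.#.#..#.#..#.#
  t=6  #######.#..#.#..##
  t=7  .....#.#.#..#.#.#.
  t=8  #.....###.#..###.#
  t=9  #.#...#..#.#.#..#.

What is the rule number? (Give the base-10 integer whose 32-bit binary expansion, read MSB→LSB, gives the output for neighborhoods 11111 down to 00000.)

  nb #####: next=.  (t=1,i=9, bit31=0)
  nb ####.: next=#  (t=0,i=5, bit30=1)
  nb ###.#: next=.  (t=0,i=6, bit29=0)
  nb ###..: next=#  (t=2,i=7, bit28=1)
  nb ##.##: next=#  (t=0,i=2, bit27=1)
  nb ##.#.: next=#  (t=0,i=7, bit26=1)
  nb ##..#: next=#  (t=0,i=14, bit25=1)
  nb ##...: next=.  (t=4,i=0, bit24=0)
  nb #.###: next=#  (t=0,i=3, bit23=1)
  nb #.##.: next=.  (t=0,i=0, bit22=0)
  nb #.#.#: next=#  (t=0,i=8, bit21=1)
  nb #.#..: next=.  (t=4,i=11, bit20=0)
  nb #..##: next=.  (t=1,i=1, bit19=0)
  nb #..#.: next=.  (t=0,i=15, bit18=0)
  nb #...#: next=#  (t=2,i=2, bit17=1)
  nb #....: next=#  (t=7,i=0, bit16=1)
  nb .####: next=.  (t=0,i=4, bit15=0)
  nb .###.: next=.  (t=3,i=7, bit14=0)
  nb .##.#: next=.  (t=0,i=1, bit13=0)
  nb .##..: next=#  (t=0,i=13, bit12=1)
  nb .#.##: next=#  (t=0,i=11, bit11=1)
  nb .#.#.: next=#  (t=0,i=9, bit10=1)
  nb .#..#: next=#  (t=1,i=0, bit9=1)
  nb .#...: next=#  (t=2,i=1, bit8=1)
  nb ..###: next=#  (t=2,i=4, bit7=1)
  nb ..##.: next=.  (t=1,i=2, bit6=0)
  nb ..#.#: next=.  (t=0,i=16, bit5=0)
  nb ..#..: next=.  (t=1,i=17, bit4=0)
  nb ...##: next=.  (t=2,i=3, bit3=0)
  nb ...#.: next=.  (t=7,i=4, bit2=0)
  nb ....#: next=.  (t=7,i=3, bit1=0)
  nb .....: next=.  (t=7,i=1, bit0=0)
  bits 01011110101000110001111110000000 = 1587748736

1587748736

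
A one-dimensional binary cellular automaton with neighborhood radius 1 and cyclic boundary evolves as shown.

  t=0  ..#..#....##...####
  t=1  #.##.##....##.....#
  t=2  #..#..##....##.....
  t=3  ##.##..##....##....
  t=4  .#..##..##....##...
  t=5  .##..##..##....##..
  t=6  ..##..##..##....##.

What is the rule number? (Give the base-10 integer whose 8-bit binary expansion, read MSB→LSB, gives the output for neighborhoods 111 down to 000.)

  ###|.  b7=0 t=0,i=16
  ##.|#  b6=1 t=0,i=11
  #.#|.  b5=0 t=1,i=1
  #..|#  b4=1 t=0,i=0
  .##|.  b3=0 t=0,i=10
  .#.|#  b2=1 t=0,i=2
  ..#|.  b1=0 t=0,i=1
  ...|.  b0=0 t=0,i=7
  bits 01010100 = 84

84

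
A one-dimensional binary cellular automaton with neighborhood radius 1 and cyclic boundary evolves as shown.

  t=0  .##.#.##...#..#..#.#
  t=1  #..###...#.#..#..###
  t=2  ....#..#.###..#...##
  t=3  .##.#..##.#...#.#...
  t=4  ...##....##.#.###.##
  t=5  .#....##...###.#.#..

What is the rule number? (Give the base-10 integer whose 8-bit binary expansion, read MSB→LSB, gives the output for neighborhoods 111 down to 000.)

165

  [7] ### => #  t=1,i=4
  [6] ##. => .  t=0,i=2
  [5] #.# => #  t=0,i=0
  [4] #.. => .  t=0,i=8
  [3] .## => .  t=0,i=1
  [2] .#. => #  t=0,i=4
  [1] ..# => .  t=0,i=10
  [0] ... => #  t=0,i=9
  bits 10100101 = 165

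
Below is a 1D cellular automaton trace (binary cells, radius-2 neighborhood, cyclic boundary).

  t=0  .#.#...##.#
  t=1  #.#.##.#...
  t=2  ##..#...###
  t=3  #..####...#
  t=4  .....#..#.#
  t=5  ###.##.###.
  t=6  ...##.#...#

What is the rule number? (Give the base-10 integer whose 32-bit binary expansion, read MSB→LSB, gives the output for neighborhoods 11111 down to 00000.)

  ##### -> #   bit 31 = 1  t=2,i=10
  ####. -> #   bit 30 = 1  t=2,i=0
  ###.# -> .   bit 29 = 0  t=5,i=2
  ###.. -> .   bit 28 = 0  t=2,i=1
  ##.## -> #   bit 27 = 1  t=5,i=3
  ##.#. -> .   bit 26 = 0  t=0,i=9
  ##..# -> .   bit 25 = 0  t=2,i=2
  ##... -> .   bit 24 = 0  t=3,i=7
  #.### -> .   bit 23 = 0  t=5,i=0
  #.##. -> #   bit 22 = 1  t=1,i=4
  #.#.# -> .   bit 21 = 0  t=0,i=1
  #.#.. -> .   bit 20 = 0  t=0,i=3
  #..## -> .   bit 19 = 0  t=3,i=2
  #..#. -> #   bit 18 = 1  t=2,i=3
  #...# -> #   bit 17 = 1  t=0,i=5
  #.... -> #   bit 16 = 1  t=4,i=1
  .#### -> .   bit 15 = 0  t=2,i=9
  .###. -> .   bit 14 = 0  t=5,i=1
  .##.# -> .   bit 13 = 0  t=0,i=8
  .##.. -> .   bit 12 = 0  t=3,i=0
  .#.## -> .   bit 11 = 0  t=1,i=3
  .#.#. -> #   bit 10 = 1  t=0,i=0
  .#..# -> .   bit 9 = 0  t=4,i=6
  .#... -> #   bit 8 = 1  t=0,i=4
  ..### -> .   bit 7 = 0  t=2,i=8
  ..##. -> #   bit 6 = 1  t=0,i=7
  ..#.# -> #   bit 5 = 1  t=1,i=0
  ..#.. -> #   bit 4 = 1  t=2,i=4
  ...## -> .   bit 3 = 0  t=0,i=6
  ...#. -> #   bit 2 = 1  t=1,i=10
  ....# -> .   bit 1 = 0  t=4,i=3
  ..... -> #   bit 0 = 1  t=4,i=2
  bits 11001000010001110000010101110101 = 3360097653

3360097653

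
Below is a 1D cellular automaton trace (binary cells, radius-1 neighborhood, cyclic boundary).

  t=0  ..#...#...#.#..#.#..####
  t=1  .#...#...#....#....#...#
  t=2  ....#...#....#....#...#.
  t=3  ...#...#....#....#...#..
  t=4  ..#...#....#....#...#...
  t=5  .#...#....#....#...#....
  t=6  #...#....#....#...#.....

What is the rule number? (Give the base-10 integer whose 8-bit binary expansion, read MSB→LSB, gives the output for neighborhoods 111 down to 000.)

66

  nb ###: next=.  (t=0,i=21, bit7=0)
  nb ##.: next=#  (t=0,i=23, bit6=1)
  nb #.#: next=.  (t=0,i=11, bit5=0)
  nb #..: next=.  (t=0,i=0, bit4=0)
  nb .##: next=.  (t=0,i=20, bit3=0)
  nb .#.: next=.  (t=0,i=2, bit2=0)
  nb ..#: next=#  (t=0,i=1, bit1=1)
  nb ...: next=.  (t=0,i=4, bit0=0)
  bits 01000010 = 66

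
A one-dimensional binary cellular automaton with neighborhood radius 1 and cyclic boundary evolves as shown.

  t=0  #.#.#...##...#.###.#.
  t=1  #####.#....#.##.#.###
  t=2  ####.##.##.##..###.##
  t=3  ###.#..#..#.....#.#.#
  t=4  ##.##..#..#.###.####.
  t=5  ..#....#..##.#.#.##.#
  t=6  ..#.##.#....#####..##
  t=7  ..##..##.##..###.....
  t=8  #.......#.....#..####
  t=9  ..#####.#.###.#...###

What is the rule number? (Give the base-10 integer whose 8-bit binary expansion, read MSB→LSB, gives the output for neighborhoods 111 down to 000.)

165

  ### -> #   bit 7 = 1  t=0,i=16
  ##. -> .   bit 6 = 0  t=0,i=9
  #.# -> #   bit 5 = 1  t=0,i=1
  #.. -> .   bit 4 = 0  t=0,i=5
  .## -> .   bit 3 = 0  t=0,i=8
  .#. -> #   bit 2 = 1  t=0,i=0
  ..# -> .   bit 1 = 0  t=0,i=7
  ... -> #   bit 0 = 1  t=0,i=6
  bits 10100101 = 165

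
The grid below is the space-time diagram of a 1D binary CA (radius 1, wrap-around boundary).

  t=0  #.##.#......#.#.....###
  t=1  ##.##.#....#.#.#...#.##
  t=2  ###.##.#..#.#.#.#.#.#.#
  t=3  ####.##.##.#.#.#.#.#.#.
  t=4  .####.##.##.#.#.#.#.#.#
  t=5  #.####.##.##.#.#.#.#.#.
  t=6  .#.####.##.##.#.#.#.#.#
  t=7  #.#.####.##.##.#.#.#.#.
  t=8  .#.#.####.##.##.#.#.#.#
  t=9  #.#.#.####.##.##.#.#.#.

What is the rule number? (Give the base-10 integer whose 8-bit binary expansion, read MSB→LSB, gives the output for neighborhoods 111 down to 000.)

  [7] ### => #  t=0,i=21
  [6] ##. => #  t=0,i=0
  [5] #.# => #  t=0,i=1
  [4] #.. => #  t=0,i=6
  [3] .## => .  t=0,i=2
  [2] .#. => .  t=0,i=5
  [1] ..# => #  t=0,i=11
  [0] ... => .  t=0,i=7
  bits 11110010 = 242

242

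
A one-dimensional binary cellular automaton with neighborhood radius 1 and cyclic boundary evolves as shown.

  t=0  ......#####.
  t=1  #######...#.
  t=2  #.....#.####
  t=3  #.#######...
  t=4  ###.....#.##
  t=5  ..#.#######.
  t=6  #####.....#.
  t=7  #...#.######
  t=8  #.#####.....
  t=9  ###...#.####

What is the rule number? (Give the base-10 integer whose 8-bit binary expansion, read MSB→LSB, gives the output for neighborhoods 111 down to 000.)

111

  nb ###: next=.  (t=0,i=7, bit7=0)
  nb ##.: next=#  (t=0,i=10, bit6=1)
  nb #.#: next=#  (t=1,i=11, bit5=1)
  nb #..: next=.  (t=0,i=11, bit4=0)
  nb .##: next=#  (t=0,i=6, bit3=1)
  nb .#.: next=#  (t=1,i=10, bit2=1)
  nb ..#: next=#  (t=0,i=5, bit1=1)
  nb ...: next=#  (t=0,i=0, bit0=1)
  bits 01101111 = 111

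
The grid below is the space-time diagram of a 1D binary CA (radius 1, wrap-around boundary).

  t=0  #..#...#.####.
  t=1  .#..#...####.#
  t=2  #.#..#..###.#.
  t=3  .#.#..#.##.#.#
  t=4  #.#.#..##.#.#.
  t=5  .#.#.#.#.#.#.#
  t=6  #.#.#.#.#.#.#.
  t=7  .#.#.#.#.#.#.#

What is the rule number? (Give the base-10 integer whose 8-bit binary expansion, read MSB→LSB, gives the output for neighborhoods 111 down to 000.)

  ### -> #   bit 7 = 1  t=0,i=10
  ##. -> .   bit 6 = 0  t=0,i=12
  #.# -> #   bit 5 = 1  t=0,i=8
  #.. -> #   bit 4 = 1  t=0,i=1
  .## -> #   bit 3 = 1  t=0,i=9
  .#. -> .   bit 2 = 0  t=0,i=0
  ..# -> .   bit 1 = 0  t=0,i=2
  ... -> .   bit 0 = 0  t=0,i=5
  bits 10111000 = 184

184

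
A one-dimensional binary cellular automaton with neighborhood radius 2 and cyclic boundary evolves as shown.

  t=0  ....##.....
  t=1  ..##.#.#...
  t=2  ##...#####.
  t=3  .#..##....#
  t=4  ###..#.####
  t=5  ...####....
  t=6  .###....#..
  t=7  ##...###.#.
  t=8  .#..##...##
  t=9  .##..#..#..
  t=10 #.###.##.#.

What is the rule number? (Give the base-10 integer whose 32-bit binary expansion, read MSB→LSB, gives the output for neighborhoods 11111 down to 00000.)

171253678

  nb #####: next=.  (t=2,i=7, bit31=0)
  nb ####.: next=.  (t=2,i=8, bit30=0)
  nb ###.#: next=.  (t=2,i=9, bit29=0)
  nb ###..: next=.  (t=4,i=2, bit28=0)
  nb ##.##: next=#  (t=2,i=10, bit27=1)
  nb ##.#.: next=.  (t=1,i=4, bit26=0)
  nb ##..#: next=#  (t=4,i=3, bit25=1)
  nb ##...: next=.  (t=0,i=6, bit24=0)
  nb #.###: next=.  (t=4,i=7, bit23=0)
  nb #.##.: next=.  (t=2,i=0, bit22=0)
  nb #.#.#: next=#  (t=1,i=5, bit21=1)
  nb #.#..: next=#  (t=1,i=7, bit20=1)
  nb #..##: next=.  (t=3,i=3, bit19=0)
  nb #..#.: next=#  (t=4,i=4, bit18=1)
  nb #...#: next=.  (t=2,i=3, bit17=0)
  nb #....: next=#  (t=0,i=7, bit16=1)
  nb .####: next=.  (t=2,i=6, bit15=0)
  nb .###.: next=.  (t=6,i=2, bit14=0)
  nb .##.#: next=.  (t=1,i=3, bit13=0)
  nb .##..: next=#  (t=0,i=5, bit12=1)
  nb .#.##: next=#  (t=4,i=6, bit11=1)
  nb .#.#.: next=#  (t=1,i=6, bit10=1)
  nb .#..#: next=#  (t=3,i=2, bit9=1)
  nb .#...: next=#  (t=1,i=8, bit8=1)
  nb ..###: next=#  (t=2,i=5, bit7=1)
  nb ..##.: next=.  (t=0,i=4, bit6=0)
  nb ..#.#: next=#  (t=3,i=10, bit5=1)
  nb ..#..: next=.  (t=6,i=8, bit4=0)
  nb ...##: next=#  (t=0,i=3, bit3=1)
  nb ...#.: next=#  (t=3,i=9, bit2=1)
  nb ....#: next=#  (t=0,i=2, bit1=1)
  nb .....: next=.  (t=0,i=0, bit0=0)
  bits 00001010001101010001111110101110 = 171253678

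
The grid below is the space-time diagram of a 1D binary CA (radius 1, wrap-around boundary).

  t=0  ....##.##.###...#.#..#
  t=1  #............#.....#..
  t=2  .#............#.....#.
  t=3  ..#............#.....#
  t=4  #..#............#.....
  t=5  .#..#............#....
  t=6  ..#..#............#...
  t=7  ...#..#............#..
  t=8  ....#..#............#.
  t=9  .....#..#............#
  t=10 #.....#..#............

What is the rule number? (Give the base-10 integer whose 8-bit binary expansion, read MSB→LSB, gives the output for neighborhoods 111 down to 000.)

  nb ###: next=.  (t=0,i=11, bit7=0)
  nb ##.: next=.  (t=0,i=5, bit6=0)
  nb #.#: next=.  (t=0,i=6, bit5=0)
  nb #..: next=#  (t=0,i=0, bit4=1)
  nb .##: next=.  (t=0,i=4, bit3=0)
  nb .#.: next=.  (t=0,i=16, bit2=0)
  nb ..#: next=.  (t=0,i=3, bit1=0)
  nb ...: next=.  (t=0,i=1, bit0=0)
  bits 00010000 = 16

16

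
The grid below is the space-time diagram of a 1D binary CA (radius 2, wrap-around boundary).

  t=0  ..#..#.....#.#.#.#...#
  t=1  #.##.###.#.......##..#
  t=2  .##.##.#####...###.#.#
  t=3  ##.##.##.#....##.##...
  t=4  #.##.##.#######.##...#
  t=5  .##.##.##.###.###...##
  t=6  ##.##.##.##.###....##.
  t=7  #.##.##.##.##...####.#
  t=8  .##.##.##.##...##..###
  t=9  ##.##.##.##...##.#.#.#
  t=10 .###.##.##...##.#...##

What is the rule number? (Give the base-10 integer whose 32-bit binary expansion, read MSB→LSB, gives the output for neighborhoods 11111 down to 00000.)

  ##### -> #   bit 31 = 1  t=2,i=9
  ####. -> .   bit 30 = 0  t=2,i=10
  ###.# -> #   bit 29 = 1  t=1,i=7
  ###.. -> .   bit 28 = 0  t=2,i=11
  ##.## -> #   bit 27 = 1  t=1,i=1
  ##.#. -> #   bit 26 = 1  t=1,i=8
  ##..# -> #   bit 25 = 1  t=1,i=19
  ##... -> .   bit 24 = 0  t=2,i=12
  #.### -> #   bit 23 = 1  t=1,i=5
  #.##. -> #   bit 22 = 1  t=1,i=2
  #.#.# -> .   bit 21 = 0  t=0,i=13
  #.#.. -> #   bit 20 = 1  t=0,i=17
  #..## -> .   bit 19 = 0  t=1,i=20
  #..#. -> .   bit 18 = 0  t=0,i=1
  #...# -> .   bit 17 = 0  t=0,i=19
  #.... -> #   bit 16 = 1  t=0,i=7
  .#### -> .   bit 15 = 0  t=2,i=8
  .###. -> .   bit 14 = 0  t=1,i=6
  .##.# -> .   bit 13 = 0  t=1,i=0
  .##.. -> .   bit 12 = 0  t=1,i=18
  .#.## -> #   bit 11 = 1  t=2,i=0
  .#.#. -> .   bit 10 = 0  t=0,i=12
  .#..# -> #   bit 9 = 1  t=0,i=0
  .#... -> #   bit 8 = 1  t=0,i=6
  ..### -> #   bit 7 = 1  t=2,i=15
  ..##. -> #   bit 6 = 1  t=1,i=17
  ..#.# -> .   bit 5 = 0  t=0,i=11
  ..#.. -> #   bit 4 = 1  t=0,i=2
  ...## -> #   bit 3 = 1  t=1,i=16
  ...#. -> .   bit 2 = 0  t=0,i=10
  ....# -> #   bit 1 = 1  t=0,i=9
  ..... -> .   bit 0 = 0  t=0,i=8
  bits 10101110110100010000101111011010 = 2932935642

2932935642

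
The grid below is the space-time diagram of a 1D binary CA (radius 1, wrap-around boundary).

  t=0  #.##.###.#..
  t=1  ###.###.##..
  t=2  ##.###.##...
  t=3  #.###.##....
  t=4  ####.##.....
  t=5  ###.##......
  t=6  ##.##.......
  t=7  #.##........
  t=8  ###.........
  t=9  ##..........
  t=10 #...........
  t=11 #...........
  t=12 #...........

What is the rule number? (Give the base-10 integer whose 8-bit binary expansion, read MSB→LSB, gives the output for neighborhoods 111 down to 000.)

  ###|#  b7=1 t=0,i=6
  ##.|.  b6=0 t=0,i=3
  #.#|#  b5=1 t=0,i=1
  #..|.  b4=0 t=0,i=10
  .##|#  b3=1 t=0,i=2
  .#.|#  b2=1 t=0,i=0
  ..#|.  b1=0 t=0,i=11
  ...|.  b0=0 t=2,i=10
  bits 10101100 = 172

172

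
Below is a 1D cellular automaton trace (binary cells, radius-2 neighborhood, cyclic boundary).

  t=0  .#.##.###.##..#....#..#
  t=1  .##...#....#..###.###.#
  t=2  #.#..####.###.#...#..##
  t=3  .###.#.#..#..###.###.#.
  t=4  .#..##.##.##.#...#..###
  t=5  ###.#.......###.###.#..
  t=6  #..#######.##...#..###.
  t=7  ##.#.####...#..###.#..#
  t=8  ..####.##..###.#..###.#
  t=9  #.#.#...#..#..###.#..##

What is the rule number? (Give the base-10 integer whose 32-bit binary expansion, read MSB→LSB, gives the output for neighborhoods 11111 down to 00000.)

3568376829

  ##### -> #   bit 31 = 1  t=6,i=5
  ####. -> #   bit 30 = 1  t=2,i=7
  ###.# -> .   bit 29 = 0  t=0,i=8
  ###.. -> #   bit 28 = 1  t=7,i=8
  ##.## -> .   bit 27 = 0  t=0,i=5
  ##.#. -> #   bit 26 = 1  t=1,i=21
  ##..# -> .   bit 25 = 0  t=0,i=12
  ##... -> .   bit 24 = 0  t=1,i=3
  #.### -> #   bit 23 = 1  t=0,i=6
  #.##. -> .   bit 22 = 0  t=0,i=3
  #.#.# -> #   bit 21 = 1  t=0,i=1
  #.#.. -> #   bit 20 = 1  t=2,i=2
  #..## -> .   bit 19 = 0  t=1,i=13
  #..#. -> .   bit 18 = 0  t=0,i=13
  #...# -> .   bit 17 = 0  t=1,i=4
  #.... -> #   bit 16 = 1  t=0,i=16
  .#### -> .   bit 15 = 0  t=2,i=6
  .###. -> .   bit 14 = 0  t=0,i=7
  .##.# -> .   bit 13 = 0  t=0,i=4
  .##.. -> #   bit 12 = 1  t=0,i=11
  .#.## -> #   bit 11 = 1  t=0,i=2
  .#.#. -> .   bit 10 = 0  t=0,i=0
  .#..# -> #   bit 9 = 1  t=0,i=20
  .#... -> #   bit 8 = 1  t=0,i=15
  ..### -> #   bit 7 = 1  t=1,i=14
  ..##. -> #   bit 6 = 1  t=4,i=4
  ..#.# -> #   bit 5 = 1  t=0,i=22
  ..#.. -> #   bit 4 = 1  t=0,i=14
  ...## -> #   bit 3 = 1  t=5,i=11
  ...#. -> #   bit 2 = 1  t=0,i=18
  ....# -> .   bit 1 = 0  t=0,i=17
  ..... -> #   bit 0 = 1  t=5,i=7
  bits 11010100101100010001101111111101 = 3568376829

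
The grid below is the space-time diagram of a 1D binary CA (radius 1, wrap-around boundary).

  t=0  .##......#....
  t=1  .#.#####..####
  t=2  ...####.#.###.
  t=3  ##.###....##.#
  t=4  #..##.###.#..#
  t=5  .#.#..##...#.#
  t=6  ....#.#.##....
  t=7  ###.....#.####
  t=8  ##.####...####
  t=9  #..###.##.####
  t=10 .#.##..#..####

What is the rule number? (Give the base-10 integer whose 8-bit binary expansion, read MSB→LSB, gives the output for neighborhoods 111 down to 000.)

  ###|#  b7=1 t=1,i=4
  ##.|.  b6=0 t=0,i=2
  #.#|.  b5=0 t=1,i=0
  #..|#  b4=1 t=0,i=3
  .##|#  b3=1 t=0,i=1
  .#.|.  b2=0 t=0,i=9
  ..#|.  b1=0 t=0,i=0
  ...|#  b0=1 t=0,i=4
  bits 10011001 = 153

153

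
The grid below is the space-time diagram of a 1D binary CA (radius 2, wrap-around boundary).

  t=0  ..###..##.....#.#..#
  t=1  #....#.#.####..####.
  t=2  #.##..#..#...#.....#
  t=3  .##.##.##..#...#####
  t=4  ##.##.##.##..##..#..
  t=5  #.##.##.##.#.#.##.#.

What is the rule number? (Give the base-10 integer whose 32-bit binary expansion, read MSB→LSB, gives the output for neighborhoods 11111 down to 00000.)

2413233739

  ##### -> #   bit 31 = 1  t=3,i=17
  ####. -> .   bit 30 = 0  t=1,i=11
  ###.# -> .   bit 29 = 0  t=1,i=18
  ###.. -> .   bit 28 = 0  t=0,i=4
  ##.## -> #   bit 27 = 1  t=2,i=1
  ##.#. -> #   bit 26 = 1  t=1,i=19
  ##..# -> #   bit 25 = 1  t=0,i=5
  ##... -> #   bit 24 = 1  t=0,i=9
  #.### -> #   bit 23 = 1  t=1,i=9
  #.##. -> #   bit 22 = 1  t=2,i=2
  #.#.# -> .   bit 21 = 0  t=1,i=7
  #.#.. -> #   bit 20 = 1  t=0,i=16
  #..## -> .   bit 19 = 0  t=0,i=1
  #..#. -> #   bit 18 = 1  t=0,i=18
  #...# -> #   bit 17 = 1  t=2,i=11
  #.... -> #   bit 16 = 1  t=0,i=10
  .#### -> .   bit 15 = 0  t=1,i=10
  .###. -> .   bit 14 = 0  t=0,i=3
  .##.# -> .   bit 13 = 0  t=2,i=0
  .##.. -> .   bit 12 = 0  t=0,i=8
  .#.## -> .   bit 11 = 0  t=1,i=8
  .#.#. -> #   bit 10 = 1  t=0,i=15
  .#..# -> #   bit 9 = 1  t=0,i=0
  .#... -> .   bit 8 = 0  t=1,i=1
  ..### -> .   bit 7 = 0  t=0,i=2
  ..##. -> #   bit 6 = 1  t=0,i=7
  ..#.# -> .   bit 5 = 0  t=0,i=14
  ..#.. -> .   bit 4 = 0  t=0,i=19
  ...## -> #   bit 3 = 1  t=2,i=18
  ...#. -> .   bit 2 = 0  t=0,i=13
  ....# -> #   bit 1 = 1  t=0,i=12
  ..... -> #   bit 0 = 1  t=0,i=11
  bits 10001111110101110000011001001011 = 2413233739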